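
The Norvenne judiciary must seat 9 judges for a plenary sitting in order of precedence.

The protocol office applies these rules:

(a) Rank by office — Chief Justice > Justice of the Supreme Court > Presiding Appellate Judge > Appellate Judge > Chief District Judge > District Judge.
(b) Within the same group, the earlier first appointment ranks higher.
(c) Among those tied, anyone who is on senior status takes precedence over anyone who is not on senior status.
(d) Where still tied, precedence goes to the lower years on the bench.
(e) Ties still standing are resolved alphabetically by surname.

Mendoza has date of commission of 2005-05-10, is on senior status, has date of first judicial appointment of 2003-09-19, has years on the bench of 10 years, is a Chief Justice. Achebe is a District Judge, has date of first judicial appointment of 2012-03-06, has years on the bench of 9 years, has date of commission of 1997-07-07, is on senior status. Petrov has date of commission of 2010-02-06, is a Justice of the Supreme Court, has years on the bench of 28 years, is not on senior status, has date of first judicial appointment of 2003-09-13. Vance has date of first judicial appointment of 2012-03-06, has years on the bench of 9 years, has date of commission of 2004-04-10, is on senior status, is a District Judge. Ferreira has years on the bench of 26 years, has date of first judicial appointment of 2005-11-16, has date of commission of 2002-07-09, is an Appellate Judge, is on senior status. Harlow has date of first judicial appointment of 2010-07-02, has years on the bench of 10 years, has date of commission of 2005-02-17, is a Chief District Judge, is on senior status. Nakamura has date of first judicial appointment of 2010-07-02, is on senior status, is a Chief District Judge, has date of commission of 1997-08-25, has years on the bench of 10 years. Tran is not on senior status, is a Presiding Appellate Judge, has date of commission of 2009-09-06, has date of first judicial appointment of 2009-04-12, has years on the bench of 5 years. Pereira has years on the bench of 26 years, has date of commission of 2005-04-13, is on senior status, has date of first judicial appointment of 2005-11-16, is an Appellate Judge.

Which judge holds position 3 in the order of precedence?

Tran

By office: Mendoza (Chief Justice); then Petrov (Justice of the Supreme Court); then Tran (Presiding Appellate Judge); then Ferreira and Pereira (Appellate Judge); then Harlow and Nakamura (Chief District Judge); then Achebe and Vance (District Judge).
Ferreira and Pereira both have date of first judicial appointment 2005-11-16, so the next rule applies.
Ferreira and Pereira are each on senior status, so the next rule applies.
Ferreira and Pereira both have years on the bench 26 years, so the next rule applies.
Among Ferreira and Pereira, alphabetically by surname: Ferreira before Pereira.
Harlow and Nakamura both have date of first judicial appointment 2010-07-02, so the next rule applies.
Harlow and Nakamura are each on senior status, so the next rule applies.
Harlow and Nakamura both have years on the bench 10 years, so the next rule applies.
Among Harlow and Nakamura, alphabetically by surname: Harlow before Nakamura.
Achebe and Vance both have date of first judicial appointment 2012-03-06, so the next rule applies.
Achebe and Vance are each on senior status, so the next rule applies.
Achebe and Vance both have years on the bench 9 years, so the next rule applies.
Among Achebe and Vance, alphabetically by surname: Achebe before Vance.
Order: Mendoza, Petrov, Tran, Ferreira, Pereira, Harlow, Nakamura, Achebe, Vance.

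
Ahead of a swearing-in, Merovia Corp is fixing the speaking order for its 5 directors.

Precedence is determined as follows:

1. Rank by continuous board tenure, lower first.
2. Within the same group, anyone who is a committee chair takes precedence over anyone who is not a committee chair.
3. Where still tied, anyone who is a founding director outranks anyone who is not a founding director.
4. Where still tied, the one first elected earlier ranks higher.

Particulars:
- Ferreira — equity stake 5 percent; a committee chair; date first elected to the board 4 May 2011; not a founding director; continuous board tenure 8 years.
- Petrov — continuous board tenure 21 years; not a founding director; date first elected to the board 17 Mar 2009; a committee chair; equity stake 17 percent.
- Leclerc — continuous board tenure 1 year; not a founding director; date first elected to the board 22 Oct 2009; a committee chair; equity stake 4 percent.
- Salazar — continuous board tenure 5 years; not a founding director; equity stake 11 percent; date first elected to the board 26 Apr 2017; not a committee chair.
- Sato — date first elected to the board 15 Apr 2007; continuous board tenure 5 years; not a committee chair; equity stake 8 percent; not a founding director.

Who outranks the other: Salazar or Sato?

By continuous board tenure (lower first): Leclerc (1 year); then Sato and Salazar (both 5 years); then Ferreira (8 years); then Petrov (21 years).
Sato and Salazar are each not a committee chair, so the next rule applies.
Sato and Salazar are each not a founding director, so the next rule applies.
Among Sato and Salazar, by date first elected to the board (earlier first): Sato (15 Apr 2007) before Salazar (26 Apr 2017).
So Sato takes precedence.

Sato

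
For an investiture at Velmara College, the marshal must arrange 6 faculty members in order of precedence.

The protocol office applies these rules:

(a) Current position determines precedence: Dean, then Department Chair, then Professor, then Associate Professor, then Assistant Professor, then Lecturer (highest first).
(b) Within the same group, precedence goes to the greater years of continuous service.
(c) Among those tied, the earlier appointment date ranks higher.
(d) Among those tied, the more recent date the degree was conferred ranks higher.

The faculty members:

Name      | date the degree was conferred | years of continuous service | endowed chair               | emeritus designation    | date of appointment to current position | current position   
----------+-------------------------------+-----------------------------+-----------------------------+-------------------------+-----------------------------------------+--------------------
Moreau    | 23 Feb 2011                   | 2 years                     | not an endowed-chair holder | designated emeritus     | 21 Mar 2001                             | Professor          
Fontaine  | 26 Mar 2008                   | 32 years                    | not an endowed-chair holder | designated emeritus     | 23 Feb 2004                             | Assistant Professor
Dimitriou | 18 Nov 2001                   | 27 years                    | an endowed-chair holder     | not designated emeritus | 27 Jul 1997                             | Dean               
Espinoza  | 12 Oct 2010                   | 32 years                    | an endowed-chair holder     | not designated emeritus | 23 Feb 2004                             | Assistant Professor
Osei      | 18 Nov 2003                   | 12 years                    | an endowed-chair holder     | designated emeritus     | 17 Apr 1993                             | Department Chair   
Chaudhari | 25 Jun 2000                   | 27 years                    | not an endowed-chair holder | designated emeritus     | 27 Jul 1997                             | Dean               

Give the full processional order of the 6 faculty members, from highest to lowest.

Dimitriou, Chaudhari, Osei, Moreau, Espinoza, Fontaine

By current position: Dimitriou and Chaudhari (Dean); then Osei (Department Chair); then Moreau (Professor); then Espinoza and Fontaine (Assistant Professor).
Dimitriou and Chaudhari both have years of continuous service 27 years, so the next rule applies.
Dimitriou and Chaudhari both have date of appointment to current position 27 Jul 1997, so the next rule applies.
Among Dimitriou and Chaudhari, by date the degree was conferred (later first): Dimitriou (18 Nov 2001) before Chaudhari (25 Jun 2000).
Espinoza and Fontaine both have years of continuous service 32 years, so the next rule applies.
Espinoza and Fontaine both have date of appointment to current position 23 Feb 2004, so the next rule applies.
Among Espinoza and Fontaine, by date the degree was conferred (later first): Espinoza (12 Oct 2010) before Fontaine (26 Mar 2008).
Full order: Dimitriou, Chaudhari, Osei, Moreau, Espinoza, Fontaine.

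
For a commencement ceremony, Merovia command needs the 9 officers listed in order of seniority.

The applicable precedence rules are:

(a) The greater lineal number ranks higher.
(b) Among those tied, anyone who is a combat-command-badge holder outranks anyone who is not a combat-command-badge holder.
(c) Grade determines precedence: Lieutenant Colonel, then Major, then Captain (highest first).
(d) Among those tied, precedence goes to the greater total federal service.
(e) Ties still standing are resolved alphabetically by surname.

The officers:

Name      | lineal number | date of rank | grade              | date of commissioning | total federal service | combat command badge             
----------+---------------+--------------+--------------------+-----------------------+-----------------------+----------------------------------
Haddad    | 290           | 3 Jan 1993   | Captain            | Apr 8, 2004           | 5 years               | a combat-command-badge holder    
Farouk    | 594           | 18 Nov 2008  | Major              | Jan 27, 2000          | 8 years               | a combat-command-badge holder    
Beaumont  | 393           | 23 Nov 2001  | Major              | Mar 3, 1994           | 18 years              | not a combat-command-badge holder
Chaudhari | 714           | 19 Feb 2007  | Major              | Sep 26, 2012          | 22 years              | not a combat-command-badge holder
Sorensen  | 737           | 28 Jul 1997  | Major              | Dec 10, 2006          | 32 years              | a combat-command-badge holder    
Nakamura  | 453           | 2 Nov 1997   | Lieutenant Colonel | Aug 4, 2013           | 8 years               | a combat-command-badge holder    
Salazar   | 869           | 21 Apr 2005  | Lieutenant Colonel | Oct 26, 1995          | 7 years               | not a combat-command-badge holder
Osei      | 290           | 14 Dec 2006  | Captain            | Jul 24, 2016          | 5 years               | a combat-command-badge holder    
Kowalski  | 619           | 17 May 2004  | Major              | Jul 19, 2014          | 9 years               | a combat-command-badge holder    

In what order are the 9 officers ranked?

Salazar, Sorensen, Chaudhari, Kowalski, Farouk, Nakamura, Beaumont, Haddad, Osei

By lineal number (higher first): Salazar (869); then Sorensen (737); then Chaudhari (714); then Kowalski (619); then Farouk (594); then Nakamura (453); then Beaumont (393); then Haddad and Osei (both 290).
Haddad and Osei are each a combat-command-badge holder, so the next rule applies.
Haddad and Osei are each Captain, so the next rule applies.
Haddad and Osei both have total federal service 5 years, so the next rule applies.
Among Haddad and Osei, alphabetically by surname: Haddad before Osei.
Full order: Salazar, Sorensen, Chaudhari, Kowalski, Farouk, Nakamura, Beaumont, Haddad, Osei.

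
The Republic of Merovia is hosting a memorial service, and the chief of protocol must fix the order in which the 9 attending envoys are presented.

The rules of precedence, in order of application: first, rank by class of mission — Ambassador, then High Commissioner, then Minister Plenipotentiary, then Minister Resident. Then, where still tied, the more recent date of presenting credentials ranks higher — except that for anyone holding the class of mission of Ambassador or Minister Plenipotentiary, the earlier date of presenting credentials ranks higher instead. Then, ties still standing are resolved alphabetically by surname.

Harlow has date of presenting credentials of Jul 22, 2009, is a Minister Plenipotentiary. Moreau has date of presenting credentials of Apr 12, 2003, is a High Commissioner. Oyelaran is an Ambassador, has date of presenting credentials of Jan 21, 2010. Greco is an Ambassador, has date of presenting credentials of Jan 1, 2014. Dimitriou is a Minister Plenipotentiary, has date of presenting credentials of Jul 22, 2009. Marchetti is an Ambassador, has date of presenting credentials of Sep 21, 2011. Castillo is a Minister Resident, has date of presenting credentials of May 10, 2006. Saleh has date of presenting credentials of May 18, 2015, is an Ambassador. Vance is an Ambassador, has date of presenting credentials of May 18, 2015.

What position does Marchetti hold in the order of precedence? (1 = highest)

By class of mission: Oyelaran, Marchetti, Greco, Saleh and Vance (Ambassador); then Moreau (High Commissioner); then Dimitriou and Harlow (Minister Plenipotentiary); then Castillo (Minister Resident).
Among Oyelaran, Marchetti, Greco, Saleh and Vance, by date of presenting credentials (earlier first) (reversed rule for this group): Oyelaran (Jan 21, 2010) before Marchetti (Sep 21, 2011) before Greco (Jan 1, 2014) before Saleh and Vance (May 18, 2015).
Among Saleh and Vance, alphabetically by surname: Saleh before Vance.
Dimitriou and Harlow both have date of presenting credentials Jul 22, 2009, so the next rule applies.
Among Dimitriou and Harlow, alphabetically by surname: Dimitriou before Harlow.
Order: Oyelaran, Marchetti, Greco, Saleh, Vance, Moreau, Dimitriou, Harlow, Castillo. So position 2.

2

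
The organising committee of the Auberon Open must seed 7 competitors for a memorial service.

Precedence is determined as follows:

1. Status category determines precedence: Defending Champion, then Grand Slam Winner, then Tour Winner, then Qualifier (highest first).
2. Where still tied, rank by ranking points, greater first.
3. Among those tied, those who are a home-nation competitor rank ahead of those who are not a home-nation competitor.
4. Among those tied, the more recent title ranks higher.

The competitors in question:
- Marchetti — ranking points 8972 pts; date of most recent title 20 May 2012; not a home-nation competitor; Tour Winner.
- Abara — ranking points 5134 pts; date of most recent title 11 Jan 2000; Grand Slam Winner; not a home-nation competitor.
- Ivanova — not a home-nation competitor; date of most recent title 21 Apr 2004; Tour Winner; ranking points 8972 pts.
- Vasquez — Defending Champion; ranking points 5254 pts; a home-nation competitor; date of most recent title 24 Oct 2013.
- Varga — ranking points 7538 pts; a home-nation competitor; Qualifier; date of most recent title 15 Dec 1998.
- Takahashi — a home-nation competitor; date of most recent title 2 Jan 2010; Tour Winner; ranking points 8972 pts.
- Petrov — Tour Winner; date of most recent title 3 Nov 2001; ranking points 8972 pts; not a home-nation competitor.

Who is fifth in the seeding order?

By status category: Vasquez (Defending Champion); then Abara (Grand Slam Winner); then Takahashi, Marchetti, Ivanova and Petrov (Tour Winner); then Varga (Qualifier).
Takahashi, Marchetti, Ivanova and Petrov all have ranking points 8972 pts, so the next rule applies.
Among Takahashi, Marchetti, Ivanova and Petrov, a home-nation competitor before not a home-nation competitor: Takahashi (a home-nation competitor) before Marchetti, Ivanova and Petrov (not a home-nation competitor).
Among Marchetti, Ivanova and Petrov, by date of most recent title (later first): Marchetti (20 May 2012) before Ivanova (21 Apr 2004) before Petrov (3 Nov 2001).
Order: Vasquez, Abara, Takahashi, Marchetti, Ivanova, Petrov, Varga.

Ivanova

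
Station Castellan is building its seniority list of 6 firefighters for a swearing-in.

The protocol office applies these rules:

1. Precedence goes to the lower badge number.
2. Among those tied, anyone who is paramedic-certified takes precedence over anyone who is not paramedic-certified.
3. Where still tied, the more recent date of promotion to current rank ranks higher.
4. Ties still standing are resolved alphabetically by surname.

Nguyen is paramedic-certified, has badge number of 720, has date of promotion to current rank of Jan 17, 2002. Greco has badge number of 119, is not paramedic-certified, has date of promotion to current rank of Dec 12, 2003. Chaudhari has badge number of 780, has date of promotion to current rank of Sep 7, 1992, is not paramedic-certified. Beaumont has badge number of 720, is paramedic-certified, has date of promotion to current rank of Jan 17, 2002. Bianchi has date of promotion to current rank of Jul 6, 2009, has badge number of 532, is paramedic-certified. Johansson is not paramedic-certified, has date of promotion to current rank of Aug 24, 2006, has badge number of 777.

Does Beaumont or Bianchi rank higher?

By badge number (lower first): Greco (119); then Bianchi (532); then Beaumont and Nguyen (both 720); then Johansson (777); then Chaudhari (780).
Beaumont and Nguyen are each paramedic-certified, so the next rule applies.
Beaumont and Nguyen both have date of promotion to current rank Jan 17, 2002, so the next rule applies.
Among Beaumont and Nguyen, alphabetically by surname: Beaumont before Nguyen.
So Bianchi takes precedence.

Bianchi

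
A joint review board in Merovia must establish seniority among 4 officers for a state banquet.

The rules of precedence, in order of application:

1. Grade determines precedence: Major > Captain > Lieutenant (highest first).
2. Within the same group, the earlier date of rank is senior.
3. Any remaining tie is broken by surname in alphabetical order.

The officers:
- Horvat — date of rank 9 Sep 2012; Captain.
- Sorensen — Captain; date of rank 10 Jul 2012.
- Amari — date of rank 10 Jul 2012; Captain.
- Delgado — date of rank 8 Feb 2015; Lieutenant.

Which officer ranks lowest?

By grade: Amari, Sorensen and Horvat (Captain); then Delgado (Lieutenant).
Among Amari, Sorensen and Horvat, by date of rank (earlier first): Amari and Sorensen (10 Jul 2012) before Horvat (9 Sep 2012).
Among Amari and Sorensen, alphabetically by surname: Amari before Sorensen.
Order: Amari, Sorensen, Horvat, Delgado.

Delgado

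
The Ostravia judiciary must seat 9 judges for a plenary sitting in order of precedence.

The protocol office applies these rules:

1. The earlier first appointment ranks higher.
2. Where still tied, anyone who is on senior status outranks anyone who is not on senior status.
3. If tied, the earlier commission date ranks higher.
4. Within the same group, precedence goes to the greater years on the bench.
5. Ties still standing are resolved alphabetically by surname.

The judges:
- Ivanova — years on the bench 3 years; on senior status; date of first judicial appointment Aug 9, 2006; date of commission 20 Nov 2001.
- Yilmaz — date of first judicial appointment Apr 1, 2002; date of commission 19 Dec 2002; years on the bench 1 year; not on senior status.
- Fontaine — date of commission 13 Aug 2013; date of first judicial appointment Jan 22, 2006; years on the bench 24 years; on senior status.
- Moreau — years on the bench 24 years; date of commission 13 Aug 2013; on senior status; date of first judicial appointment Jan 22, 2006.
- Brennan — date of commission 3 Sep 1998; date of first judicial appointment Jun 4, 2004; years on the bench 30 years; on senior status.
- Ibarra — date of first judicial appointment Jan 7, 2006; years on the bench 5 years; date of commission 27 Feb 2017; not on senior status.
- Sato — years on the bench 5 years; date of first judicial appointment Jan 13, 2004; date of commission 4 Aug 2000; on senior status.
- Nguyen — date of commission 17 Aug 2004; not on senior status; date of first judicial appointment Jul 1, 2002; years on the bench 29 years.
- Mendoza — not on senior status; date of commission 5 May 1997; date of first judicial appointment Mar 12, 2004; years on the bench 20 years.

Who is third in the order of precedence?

By date of first judicial appointment (earlier first): Yilmaz (Apr 1, 2002); then Nguyen (Jul 1, 2002); then Sato (Jan 13, 2004); then Mendoza (Mar 12, 2004); then Brennan (Jun 4, 2004); then Ibarra (Jan 7, 2006); then Fontaine and Moreau (both Jan 22, 2006); then Ivanova (Aug 9, 2006).
Fontaine and Moreau are each on senior status, so the next rule applies.
Fontaine and Moreau both have date of commission 13 Aug 2013, so the next rule applies.
Fontaine and Moreau both have years on the bench 24 years, so the next rule applies.
Among Fontaine and Moreau, alphabetically by surname: Fontaine before Moreau.
Order: Yilmaz, Nguyen, Sato, Mendoza, Brennan, Ibarra, Fontaine, Moreau, Ivanova.

Sato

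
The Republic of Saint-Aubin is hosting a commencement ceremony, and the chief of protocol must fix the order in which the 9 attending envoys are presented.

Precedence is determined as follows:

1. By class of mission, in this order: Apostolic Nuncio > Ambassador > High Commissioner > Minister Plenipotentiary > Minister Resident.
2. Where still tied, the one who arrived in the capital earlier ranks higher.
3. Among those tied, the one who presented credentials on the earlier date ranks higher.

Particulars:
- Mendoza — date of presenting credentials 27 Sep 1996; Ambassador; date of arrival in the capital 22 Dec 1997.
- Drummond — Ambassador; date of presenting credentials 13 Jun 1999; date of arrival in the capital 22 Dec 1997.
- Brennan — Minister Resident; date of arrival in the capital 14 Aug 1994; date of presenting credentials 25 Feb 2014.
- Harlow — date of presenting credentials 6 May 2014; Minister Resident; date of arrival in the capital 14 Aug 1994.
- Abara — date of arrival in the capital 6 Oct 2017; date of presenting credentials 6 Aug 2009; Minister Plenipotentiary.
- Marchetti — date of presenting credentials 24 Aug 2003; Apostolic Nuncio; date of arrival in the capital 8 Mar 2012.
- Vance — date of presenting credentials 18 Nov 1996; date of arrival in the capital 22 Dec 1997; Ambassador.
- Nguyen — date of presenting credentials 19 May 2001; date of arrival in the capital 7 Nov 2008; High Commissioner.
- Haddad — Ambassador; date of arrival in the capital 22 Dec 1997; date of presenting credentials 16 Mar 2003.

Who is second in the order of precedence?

By class of mission: Marchetti (Apostolic Nuncio); then Mendoza, Vance, Drummond and Haddad (Ambassador); then Nguyen (High Commissioner); then Abara (Minister Plenipotentiary); then Brennan and Harlow (Minister Resident).
Mendoza, Vance, Drummond and Haddad all have date of arrival in the capital 22 Dec 1997, so the next rule applies.
Among Mendoza, Vance, Drummond and Haddad, by date of presenting credentials (earlier first): Mendoza (27 Sep 1996) before Vance (18 Nov 1996) before Drummond (13 Jun 1999) before Haddad (16 Mar 2003).
Brennan and Harlow both have date of arrival in the capital 14 Aug 1994, so the next rule applies.
Among Brennan and Harlow, by date of presenting credentials (earlier first): Brennan (25 Feb 2014) before Harlow (6 May 2014).
Order: Marchetti, Mendoza, Vance, Drummond, Haddad, Nguyen, Abara, Brennan, Harlow.

Mendoza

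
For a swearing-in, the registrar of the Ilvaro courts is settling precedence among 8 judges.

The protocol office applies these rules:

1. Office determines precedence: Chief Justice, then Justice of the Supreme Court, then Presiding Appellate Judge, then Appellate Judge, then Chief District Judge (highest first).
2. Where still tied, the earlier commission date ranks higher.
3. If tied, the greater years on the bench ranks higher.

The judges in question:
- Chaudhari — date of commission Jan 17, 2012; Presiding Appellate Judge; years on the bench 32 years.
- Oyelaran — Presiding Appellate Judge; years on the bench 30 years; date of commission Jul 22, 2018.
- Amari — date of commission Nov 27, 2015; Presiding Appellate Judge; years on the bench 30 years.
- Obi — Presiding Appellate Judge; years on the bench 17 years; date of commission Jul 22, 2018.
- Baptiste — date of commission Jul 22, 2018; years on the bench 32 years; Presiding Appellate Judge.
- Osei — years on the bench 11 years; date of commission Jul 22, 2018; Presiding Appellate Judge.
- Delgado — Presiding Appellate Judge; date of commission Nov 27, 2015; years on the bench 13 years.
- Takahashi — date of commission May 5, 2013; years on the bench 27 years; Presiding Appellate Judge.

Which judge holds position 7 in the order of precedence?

By office: Chaudhari, Takahashi, Amari, Delgado, Baptiste, Oyelaran, Obi and Osei (Presiding Appellate Judge).
Among Chaudhari, Takahashi, Amari, Delgado, Baptiste, Oyelaran, Obi and Osei, by date of commission (earlier first): Chaudhari (Jan 17, 2012) before Takahashi (May 5, 2013) before Amari and Delgado (Nov 27, 2015) before Baptiste, Oyelaran, Obi and Osei (Jul 22, 2018).
Among Amari and Delgado, by years on the bench (higher first): Amari (30 years) before Delgado (13 years).
Among Baptiste, Oyelaran, Obi and Osei, by years on the bench (higher first): Baptiste (32 years) before Oyelaran (30 years) before Obi (17 years) before Osei (11 years).
Order: Chaudhari, Takahashi, Amari, Delgado, Baptiste, Oyelaran, Obi, Osei.

Obi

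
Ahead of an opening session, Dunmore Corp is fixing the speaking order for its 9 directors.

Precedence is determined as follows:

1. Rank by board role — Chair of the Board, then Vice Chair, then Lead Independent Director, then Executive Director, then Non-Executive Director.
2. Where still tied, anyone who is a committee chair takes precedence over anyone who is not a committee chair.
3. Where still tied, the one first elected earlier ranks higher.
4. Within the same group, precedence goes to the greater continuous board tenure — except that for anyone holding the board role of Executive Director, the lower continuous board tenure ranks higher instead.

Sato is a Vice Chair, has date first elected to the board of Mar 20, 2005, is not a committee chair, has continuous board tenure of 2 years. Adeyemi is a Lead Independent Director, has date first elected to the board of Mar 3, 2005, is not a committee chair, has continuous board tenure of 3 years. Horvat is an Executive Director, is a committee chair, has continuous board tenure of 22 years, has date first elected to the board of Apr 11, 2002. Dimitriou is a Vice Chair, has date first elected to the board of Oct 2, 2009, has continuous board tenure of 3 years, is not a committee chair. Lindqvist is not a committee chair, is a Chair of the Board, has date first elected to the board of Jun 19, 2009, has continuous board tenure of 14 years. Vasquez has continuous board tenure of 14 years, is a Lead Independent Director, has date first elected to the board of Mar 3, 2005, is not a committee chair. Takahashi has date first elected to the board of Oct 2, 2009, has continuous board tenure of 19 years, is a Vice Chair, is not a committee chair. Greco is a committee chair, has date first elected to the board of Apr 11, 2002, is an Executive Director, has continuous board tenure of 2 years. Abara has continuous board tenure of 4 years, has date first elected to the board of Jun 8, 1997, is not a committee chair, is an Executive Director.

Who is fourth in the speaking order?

Dimitriou

By board role: Lindqvist (Chair of the Board); then Sato, Takahashi and Dimitriou (Vice Chair); then Vasquez and Adeyemi (Lead Independent Director); then Greco, Horvat and Abara (Executive Director).
Sato, Takahashi and Dimitriou are each not a committee chair, so the next rule applies.
Among Sato, Takahashi and Dimitriou, by date first elected to the board (earlier first): Sato (Mar 20, 2005) before Takahashi and Dimitriou (Oct 2, 2009).
Among Takahashi and Dimitriou, by continuous board tenure (higher first): Takahashi (19 years) before Dimitriou (3 years).
Vasquez and Adeyemi are each not a committee chair, so the next rule applies.
Vasquez and Adeyemi both have date first elected to the board Mar 3, 2005, so the next rule applies.
Among Vasquez and Adeyemi, by continuous board tenure (higher first): Vasquez (14 years) before Adeyemi (3 years).
Among Greco, Horvat and Abara, a committee chair before not a committee chair: Greco and Horvat (a committee chair) before Abara (not a committee chair).
Greco and Horvat both have date first elected to the board Apr 11, 2002, so the next rule applies.
Among Greco and Horvat, by continuous board tenure (lower first) (reversed rule for this group): Greco (2 years) before Horvat (22 years).
Order: Lindqvist, Sato, Takahashi, Dimitriou, Vasquez, Adeyemi, Greco, Horvat, Abara.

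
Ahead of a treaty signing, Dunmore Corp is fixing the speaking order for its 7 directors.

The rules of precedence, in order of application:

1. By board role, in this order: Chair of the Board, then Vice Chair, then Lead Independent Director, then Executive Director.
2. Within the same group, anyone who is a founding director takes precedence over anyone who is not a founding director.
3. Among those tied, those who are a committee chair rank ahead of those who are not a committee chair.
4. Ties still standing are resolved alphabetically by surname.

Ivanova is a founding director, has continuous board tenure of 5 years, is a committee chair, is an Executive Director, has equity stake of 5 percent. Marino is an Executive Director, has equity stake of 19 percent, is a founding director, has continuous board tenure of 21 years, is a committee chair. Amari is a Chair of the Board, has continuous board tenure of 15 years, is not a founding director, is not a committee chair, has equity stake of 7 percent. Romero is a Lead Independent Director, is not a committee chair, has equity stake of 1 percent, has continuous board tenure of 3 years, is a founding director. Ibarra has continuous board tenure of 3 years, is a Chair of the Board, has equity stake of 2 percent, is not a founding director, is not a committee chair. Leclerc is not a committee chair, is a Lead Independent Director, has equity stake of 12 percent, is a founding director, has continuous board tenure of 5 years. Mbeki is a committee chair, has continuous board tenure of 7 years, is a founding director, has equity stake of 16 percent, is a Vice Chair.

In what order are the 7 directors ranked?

By board role: Amari and Ibarra (Chair of the Board); then Mbeki (Vice Chair); then Leclerc and Romero (Lead Independent Director); then Ivanova and Marino (Executive Director).
Amari and Ibarra are each not a founding director, so the next rule applies.
Amari and Ibarra are each not a committee chair, so the next rule applies.
Among Amari and Ibarra, alphabetically by surname: Amari before Ibarra.
Leclerc and Romero are each a founding director, so the next rule applies.
Leclerc and Romero are each not a committee chair, so the next rule applies.
Among Leclerc and Romero, alphabetically by surname: Leclerc before Romero.
Ivanova and Marino are each a founding director, so the next rule applies.
Ivanova and Marino are each a committee chair, so the next rule applies.
Among Ivanova and Marino, alphabetically by surname: Ivanova before Marino.
Full order: Amari, Ibarra, Mbeki, Leclerc, Romero, Ivanova, Marino.

Amari, Ibarra, Mbeki, Leclerc, Romero, Ivanova, Marino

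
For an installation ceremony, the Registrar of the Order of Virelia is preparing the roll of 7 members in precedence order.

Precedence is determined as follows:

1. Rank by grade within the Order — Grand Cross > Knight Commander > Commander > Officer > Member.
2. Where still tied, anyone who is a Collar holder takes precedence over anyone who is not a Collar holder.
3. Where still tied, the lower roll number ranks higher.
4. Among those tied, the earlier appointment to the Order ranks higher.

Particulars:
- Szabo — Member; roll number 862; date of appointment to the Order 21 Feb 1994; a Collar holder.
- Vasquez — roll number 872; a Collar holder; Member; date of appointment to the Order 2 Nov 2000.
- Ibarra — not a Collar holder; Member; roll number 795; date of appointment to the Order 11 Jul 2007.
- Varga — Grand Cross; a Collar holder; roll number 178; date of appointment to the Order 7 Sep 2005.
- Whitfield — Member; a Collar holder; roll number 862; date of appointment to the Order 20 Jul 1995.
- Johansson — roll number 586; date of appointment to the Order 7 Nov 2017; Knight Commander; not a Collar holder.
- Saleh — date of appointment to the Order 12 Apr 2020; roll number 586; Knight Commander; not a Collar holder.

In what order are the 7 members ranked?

Varga, Johansson, Saleh, Szabo, Whitfield, Vasquez, Ibarra

By grade within the Order: Varga (Grand Cross); then Johansson and Saleh (Knight Commander); then Szabo, Whitfield, Vasquez and Ibarra (Member).
Johansson and Saleh are each not a Collar holder, so the next rule applies.
Johansson and Saleh both have roll number 586, so the next rule applies.
Among Johansson and Saleh, by date of appointment to the Order (earlier first): Johansson (7 Nov 2017) before Saleh (12 Apr 2020).
Among Szabo, Whitfield, Vasquez and Ibarra, a Collar holder before not a Collar holder: Szabo, Whitfield and Vasquez (a Collar holder) before Ibarra (not a Collar holder).
Among Szabo, Whitfield and Vasquez, by roll number (lower first): Szabo and Whitfield (862) before Vasquez (872).
Among Szabo and Whitfield, by date of appointment to the Order (earlier first): Szabo (21 Feb 1994) before Whitfield (20 Jul 1995).
Full order: Varga, Johansson, Saleh, Szabo, Whitfield, Vasquez, Ibarra.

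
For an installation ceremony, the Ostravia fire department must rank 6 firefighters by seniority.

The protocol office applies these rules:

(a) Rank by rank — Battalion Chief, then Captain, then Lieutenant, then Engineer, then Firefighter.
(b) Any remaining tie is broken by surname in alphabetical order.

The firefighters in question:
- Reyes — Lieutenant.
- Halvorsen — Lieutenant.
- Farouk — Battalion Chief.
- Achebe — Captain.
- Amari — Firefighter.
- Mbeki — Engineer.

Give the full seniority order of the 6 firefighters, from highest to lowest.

By rank: Farouk (Battalion Chief); then Achebe (Captain); then Halvorsen and Reyes (Lieutenant); then Mbeki (Engineer); then Amari (Firefighter).
Among Halvorsen and Reyes, alphabetically by surname: Halvorsen before Reyes.
Full order: Farouk, Achebe, Halvorsen, Reyes, Mbeki, Amari.

Farouk, Achebe, Halvorsen, Reyes, Mbeki, Amari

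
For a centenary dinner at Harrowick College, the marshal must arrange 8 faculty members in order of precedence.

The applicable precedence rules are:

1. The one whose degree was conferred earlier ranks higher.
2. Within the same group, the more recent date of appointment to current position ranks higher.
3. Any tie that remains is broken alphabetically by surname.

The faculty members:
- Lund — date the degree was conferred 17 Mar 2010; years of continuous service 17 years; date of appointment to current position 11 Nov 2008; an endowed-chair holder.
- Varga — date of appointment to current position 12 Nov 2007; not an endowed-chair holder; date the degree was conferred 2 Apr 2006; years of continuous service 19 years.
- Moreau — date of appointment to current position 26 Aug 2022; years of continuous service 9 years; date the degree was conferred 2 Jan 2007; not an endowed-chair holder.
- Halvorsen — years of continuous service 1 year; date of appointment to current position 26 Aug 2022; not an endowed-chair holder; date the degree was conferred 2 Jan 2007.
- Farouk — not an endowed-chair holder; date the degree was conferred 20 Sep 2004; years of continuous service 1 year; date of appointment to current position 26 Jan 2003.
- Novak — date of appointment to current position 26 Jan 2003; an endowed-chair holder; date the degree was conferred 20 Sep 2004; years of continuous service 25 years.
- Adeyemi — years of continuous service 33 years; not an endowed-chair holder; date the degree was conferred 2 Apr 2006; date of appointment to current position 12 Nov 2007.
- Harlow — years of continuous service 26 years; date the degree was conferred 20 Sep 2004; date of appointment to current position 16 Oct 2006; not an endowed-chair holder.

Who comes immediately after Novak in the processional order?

By date the degree was conferred (earlier first): Harlow, Farouk and Novak (each 20 Sep 2004); then Adeyemi and Varga (both 2 Apr 2006); then Halvorsen and Moreau (both 2 Jan 2007); then Lund (17 Mar 2010).
Among Harlow, Farouk and Novak, by date of appointment to current position (later first): Harlow (16 Oct 2006) before Farouk and Novak (26 Jan 2003).
Among Farouk and Novak, alphabetically by surname: Farouk before Novak.
Adeyemi and Varga both have date of appointment to current position 12 Nov 2007, so the next rule applies.
Among Adeyemi and Varga, alphabetically by surname: Adeyemi before Varga.
Halvorsen and Moreau both have date of appointment to current position 26 Aug 2022, so the next rule applies.
Among Halvorsen and Moreau, alphabetically by surname: Halvorsen before Moreau.
Order: Harlow, Farouk, Novak, Adeyemi, Varga, Halvorsen, Moreau, Lund.

Adeyemi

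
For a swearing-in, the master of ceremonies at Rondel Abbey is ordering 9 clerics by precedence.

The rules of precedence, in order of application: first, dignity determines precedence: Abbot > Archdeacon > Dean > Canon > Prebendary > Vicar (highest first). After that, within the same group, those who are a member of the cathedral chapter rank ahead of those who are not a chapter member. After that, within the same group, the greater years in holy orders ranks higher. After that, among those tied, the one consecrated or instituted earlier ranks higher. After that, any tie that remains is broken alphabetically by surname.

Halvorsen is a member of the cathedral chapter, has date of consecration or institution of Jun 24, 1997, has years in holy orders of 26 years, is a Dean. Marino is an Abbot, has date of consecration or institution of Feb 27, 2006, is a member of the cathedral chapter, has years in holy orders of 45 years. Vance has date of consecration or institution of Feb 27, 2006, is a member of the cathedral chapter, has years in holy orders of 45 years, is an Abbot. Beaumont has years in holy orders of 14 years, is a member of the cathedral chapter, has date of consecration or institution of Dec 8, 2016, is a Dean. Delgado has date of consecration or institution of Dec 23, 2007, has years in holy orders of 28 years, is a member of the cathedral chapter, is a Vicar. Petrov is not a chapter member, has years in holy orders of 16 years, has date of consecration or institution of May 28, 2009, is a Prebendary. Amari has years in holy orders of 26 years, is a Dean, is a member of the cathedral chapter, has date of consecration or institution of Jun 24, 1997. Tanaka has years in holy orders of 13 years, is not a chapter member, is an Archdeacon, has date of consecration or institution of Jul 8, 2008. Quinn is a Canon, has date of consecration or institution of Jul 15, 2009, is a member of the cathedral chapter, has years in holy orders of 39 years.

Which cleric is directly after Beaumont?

Quinn

By dignity: Marino and Vance (Abbot); then Tanaka (Archdeacon); then Amari, Halvorsen and Beaumont (Dean); then Quinn (Canon); then Petrov (Prebendary); then Delgado (Vicar).
Marino and Vance are each a member of the cathedral chapter, so the next rule applies.
Marino and Vance both have years in holy orders 45 years, so the next rule applies.
Marino and Vance both have date of consecration or institution Feb 27, 2006, so the next rule applies.
Among Marino and Vance, alphabetically by surname: Marino before Vance.
Amari, Halvorsen and Beaumont are each a member of the cathedral chapter, so the next rule applies.
Among Amari, Halvorsen and Beaumont, by years in holy orders (higher first): Amari and Halvorsen (26 years) before Beaumont (14 years).
Amari and Halvorsen both have date of consecration or institution Jun 24, 1997, so the next rule applies.
Among Amari and Halvorsen, alphabetically by surname: Amari before Halvorsen.
Order: Marino, Vance, Tanaka, Amari, Halvorsen, Beaumont, Quinn, Petrov, Delgado.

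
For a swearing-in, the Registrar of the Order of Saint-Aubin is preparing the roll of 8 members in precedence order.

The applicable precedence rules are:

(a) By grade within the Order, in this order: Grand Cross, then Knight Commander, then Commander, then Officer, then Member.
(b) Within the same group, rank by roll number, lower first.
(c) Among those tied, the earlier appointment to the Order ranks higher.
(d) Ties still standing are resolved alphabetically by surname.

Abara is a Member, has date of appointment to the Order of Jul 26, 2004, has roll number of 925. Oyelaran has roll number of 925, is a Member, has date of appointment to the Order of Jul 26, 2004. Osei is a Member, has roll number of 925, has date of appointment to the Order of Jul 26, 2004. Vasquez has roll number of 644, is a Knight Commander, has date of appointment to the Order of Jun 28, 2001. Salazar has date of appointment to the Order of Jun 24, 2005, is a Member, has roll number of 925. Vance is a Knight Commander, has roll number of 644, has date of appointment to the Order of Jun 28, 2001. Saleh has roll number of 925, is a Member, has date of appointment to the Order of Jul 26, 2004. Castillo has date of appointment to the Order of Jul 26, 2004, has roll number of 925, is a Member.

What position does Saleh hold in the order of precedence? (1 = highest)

By grade within the Order: Vance and Vasquez (Knight Commander); then Abara, Castillo, Osei, Oyelaran, Saleh and Salazar (Member).
Vance and Vasquez both have roll number 644, so the next rule applies.
Vance and Vasquez both have date of appointment to the Order Jun 28, 2001, so the next rule applies.
Among Vance and Vasquez, alphabetically by surname: Vance before Vasquez.
Abara, Castillo, Osei, Oyelaran, Saleh and Salazar all have roll number 925, so the next rule applies.
Among Abara, Castillo, Osei, Oyelaran, Saleh and Salazar, by date of appointment to the Order (earlier first): Abara, Castillo, Osei, Oyelaran and Saleh (Jul 26, 2004) before Salazar (Jun 24, 2005).
Among Abara, Castillo, Osei, Oyelaran and Saleh, alphabetically by surname: Abara before Castillo before Osei before Oyelaran before Saleh.
Order: Vance, Vasquez, Abara, Castillo, Osei, Oyelaran, Saleh, Salazar. So position 7.

7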